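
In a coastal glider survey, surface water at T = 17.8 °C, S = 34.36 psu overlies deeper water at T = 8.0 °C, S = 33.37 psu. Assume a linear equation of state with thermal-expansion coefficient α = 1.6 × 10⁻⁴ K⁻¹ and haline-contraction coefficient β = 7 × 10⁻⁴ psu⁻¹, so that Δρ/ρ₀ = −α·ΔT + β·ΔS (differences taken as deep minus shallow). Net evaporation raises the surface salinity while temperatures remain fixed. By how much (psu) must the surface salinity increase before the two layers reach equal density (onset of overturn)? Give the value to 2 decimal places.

1.25 psu

Neutral buoyancy requires −α(T_deep − T_surf) + β(S_deep − S_surf′) = 0.
S_surf′ = S_deep − (α/β)·ΔT = 33.37 − (1.6 × 10⁻⁴/7 × 10⁻⁴)·(-9.8) = 35.6100 psu.
Increase required: 35.6100 − 34.36 = 1.2500 psu.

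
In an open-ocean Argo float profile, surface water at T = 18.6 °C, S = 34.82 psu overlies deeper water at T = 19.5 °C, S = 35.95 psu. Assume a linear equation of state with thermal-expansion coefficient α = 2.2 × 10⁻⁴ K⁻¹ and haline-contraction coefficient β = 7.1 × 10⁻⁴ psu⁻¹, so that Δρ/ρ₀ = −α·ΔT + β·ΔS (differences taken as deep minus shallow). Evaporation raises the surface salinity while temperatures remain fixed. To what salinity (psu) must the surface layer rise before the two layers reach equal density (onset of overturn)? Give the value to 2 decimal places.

35.67 psu

Neutral buoyancy requires −α(T_deep − T_surf) + β(S_deep − S_surf′) = 0.
S_surf′ = S_deep − (α/β)·ΔT = 35.95 − (2.2 × 10⁻⁴/7.1 × 10⁻⁴)·(+0.9) = 35.6711 psu.
Increase required: 35.6711 − 34.82 = 0.8511 psu.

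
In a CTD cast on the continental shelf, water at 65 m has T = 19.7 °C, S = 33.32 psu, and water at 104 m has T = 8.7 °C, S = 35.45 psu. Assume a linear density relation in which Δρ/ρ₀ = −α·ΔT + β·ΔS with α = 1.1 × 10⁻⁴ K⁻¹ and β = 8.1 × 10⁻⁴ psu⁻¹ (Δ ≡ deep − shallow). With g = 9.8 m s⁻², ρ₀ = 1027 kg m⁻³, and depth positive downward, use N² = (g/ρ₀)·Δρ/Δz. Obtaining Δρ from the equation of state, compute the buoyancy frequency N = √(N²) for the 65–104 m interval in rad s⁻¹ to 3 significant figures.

0.0272 rad s⁻¹

ΔT = -11.0 K, ΔS = +2.13 psu (deep − shallow).
Δρ/ρ₀ = −αΔT + βΔS = 1.21 × 10⁻³ + 1.7253 × 10⁻³ = 2.9353 × 10⁻³, so Δρ ≈ 3.015 kg m⁻³.
N² = (g/ρ₀)·Δρ/Δz = g·(Δρ/ρ₀)/Δz = 9.8 × 2.9353 × 10⁻³ / 39 = 7.3759 × 10⁻⁴ s⁻².
N = √(7.3759 × 10⁻⁴) = 0.027159 rad s⁻¹ ≈ 0.0272 rad s⁻¹.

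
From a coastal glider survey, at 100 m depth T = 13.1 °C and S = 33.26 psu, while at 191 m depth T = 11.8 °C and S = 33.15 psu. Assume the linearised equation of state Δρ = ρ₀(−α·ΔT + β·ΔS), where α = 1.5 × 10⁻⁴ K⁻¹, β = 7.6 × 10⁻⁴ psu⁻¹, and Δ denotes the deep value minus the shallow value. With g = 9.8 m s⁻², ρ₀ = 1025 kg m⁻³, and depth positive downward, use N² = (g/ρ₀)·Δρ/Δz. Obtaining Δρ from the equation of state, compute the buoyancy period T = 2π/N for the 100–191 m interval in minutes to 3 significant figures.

30.2 min

ΔT = -1.3 K, ΔS = -0.11 psu (deep − shallow).
Δρ/ρ₀ = −αΔT + βΔS = 1.95 × 10⁻⁴ − 8.36 × 10⁻⁵ = 1.114 × 10⁻⁴, so Δρ ≈ 0.1142 kg m⁻³.
N² = (g/ρ₀)·Δρ/Δz = g·(Δρ/ρ₀)/Δz = 9.8 × 1.114 × 10⁻⁴ / 91 = 1.1997 × 10⁻⁵ s⁻².
N = √(1.1997 × 10⁻⁵) = 3.4637 × 10⁻³ rad s⁻¹ → T = 2π/N = 1.8140 × 10³ s = 30.233 min ≈ 30.2 min.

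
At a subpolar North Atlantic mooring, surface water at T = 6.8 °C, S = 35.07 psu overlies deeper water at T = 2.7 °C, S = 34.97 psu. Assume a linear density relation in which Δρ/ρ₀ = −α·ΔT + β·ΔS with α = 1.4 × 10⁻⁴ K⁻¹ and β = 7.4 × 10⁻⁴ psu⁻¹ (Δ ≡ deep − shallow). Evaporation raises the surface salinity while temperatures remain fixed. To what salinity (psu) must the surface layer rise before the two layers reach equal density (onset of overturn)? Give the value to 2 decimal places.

Neutral buoyancy requires −α(T_deep − T_surf) + β(S_deep − S_surf′) = 0.
S_surf′ = S_deep − (α/β)·ΔT = 34.97 − (1.4 × 10⁻⁴/7.4 × 10⁻⁴)·(-4.1) = 35.7457 psu.
Increase required: 35.7457 − 35.07 = 0.6757 psu.

35.75 psu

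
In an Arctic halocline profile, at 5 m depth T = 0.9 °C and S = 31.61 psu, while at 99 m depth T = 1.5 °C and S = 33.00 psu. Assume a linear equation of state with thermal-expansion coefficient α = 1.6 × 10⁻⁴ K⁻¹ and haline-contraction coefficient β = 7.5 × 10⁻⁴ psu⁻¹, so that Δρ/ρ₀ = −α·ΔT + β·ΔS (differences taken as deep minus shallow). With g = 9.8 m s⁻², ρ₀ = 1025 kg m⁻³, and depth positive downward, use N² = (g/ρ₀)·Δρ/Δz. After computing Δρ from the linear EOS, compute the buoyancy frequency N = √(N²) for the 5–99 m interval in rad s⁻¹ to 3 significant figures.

ΔT = +0.6 K, ΔS = +1.39 psu (deep − shallow).
Δρ/ρ₀ = −αΔT + βΔS = -9.60 × 10⁻⁵ + 1.0425 × 10⁻³ = 9.465 × 10⁻⁴, so Δρ ≈ 0.9702 kg m⁻³.
N² = (g/ρ₀)·Δρ/Δz = g·(Δρ/ρ₀)/Δz = 9.8 × 9.465 × 10⁻⁴ / 94 = 9.8678 × 10⁻⁵ s⁻².
N = √(9.8678 × 10⁻⁵) = 9.9337 × 10⁻³ rad s⁻¹ ≈ 9.93 × 10⁻³ rad s⁻¹.

9.93 × 10⁻³ rad s⁻¹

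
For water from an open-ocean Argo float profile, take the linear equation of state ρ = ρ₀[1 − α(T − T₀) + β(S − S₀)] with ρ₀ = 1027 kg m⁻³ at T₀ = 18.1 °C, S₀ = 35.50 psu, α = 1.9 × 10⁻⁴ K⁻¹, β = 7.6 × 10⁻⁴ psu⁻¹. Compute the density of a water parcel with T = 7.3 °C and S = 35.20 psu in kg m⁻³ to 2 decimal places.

1028.87 kg m⁻³

T − T₀ = -10.8 K, S − S₀ = -0.30 psu.
Bracket = 1 − α·(-10.8) + β·(-0.30) = 1 + (1.824 × 10⁻³) = 1.0018240.
ρ = 1027 × 1.0018240 = 1028.87 kg m⁻³.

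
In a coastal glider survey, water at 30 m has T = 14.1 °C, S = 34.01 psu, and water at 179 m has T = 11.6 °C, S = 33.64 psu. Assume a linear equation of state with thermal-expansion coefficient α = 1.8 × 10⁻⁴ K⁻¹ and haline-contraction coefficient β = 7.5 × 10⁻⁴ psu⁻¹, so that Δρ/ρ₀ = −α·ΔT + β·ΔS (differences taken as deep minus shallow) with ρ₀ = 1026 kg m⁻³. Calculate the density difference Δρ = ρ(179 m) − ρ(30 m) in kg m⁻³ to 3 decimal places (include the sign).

ΔT = -2.5 K, ΔS = -0.37 psu (deep − shallow).
Δρ/ρ₀ = −(1.8 × 10⁻⁴)(-2.5) + (7.5 × 10⁻⁴)(-0.37) = 1.725 × 10⁻⁴.
Δρ = 1026 × (1.725 × 10⁻⁴) = +0.177 kg m⁻³.
Positive Δρ: denser below, stable.

+0.177 kg m⁻³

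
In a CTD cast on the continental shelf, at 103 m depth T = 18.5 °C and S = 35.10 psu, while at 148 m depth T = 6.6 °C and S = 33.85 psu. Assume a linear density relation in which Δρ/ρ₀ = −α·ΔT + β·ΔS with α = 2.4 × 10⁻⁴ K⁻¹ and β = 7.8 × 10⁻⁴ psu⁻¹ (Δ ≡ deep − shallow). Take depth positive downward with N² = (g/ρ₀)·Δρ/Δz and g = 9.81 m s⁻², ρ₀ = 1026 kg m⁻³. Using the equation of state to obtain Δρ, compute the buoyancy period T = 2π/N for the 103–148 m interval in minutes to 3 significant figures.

5.17 min

ΔT = -11.9 K, ΔS = -1.25 psu (deep − shallow).
Δρ/ρ₀ = −αΔT + βΔS = 2.856 × 10⁻³ − 9.75 × 10⁻⁴ = 1.881 × 10⁻³, so Δρ ≈ 1.930 kg m⁻³.
N² = (g/ρ₀)·Δρ/Δz = g·(Δρ/ρ₀)/Δz = 9.81 × 1.881 × 10⁻³ / 45 = 4.1006 × 10⁻⁴ s⁻².
N = √(4.1006 × 10⁻⁴) = 0.020250 rad s⁻¹ → T = 2π/N = 310.28 s = 5.1713 min ≈ 5.17 min.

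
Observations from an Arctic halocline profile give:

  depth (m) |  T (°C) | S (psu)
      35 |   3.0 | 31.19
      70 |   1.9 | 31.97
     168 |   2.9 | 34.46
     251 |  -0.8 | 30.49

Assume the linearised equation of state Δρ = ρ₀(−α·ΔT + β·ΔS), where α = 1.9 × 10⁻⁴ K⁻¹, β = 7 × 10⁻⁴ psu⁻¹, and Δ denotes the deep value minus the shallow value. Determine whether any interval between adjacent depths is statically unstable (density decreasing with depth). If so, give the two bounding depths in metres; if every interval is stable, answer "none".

Evaluate Δρ/ρ₀ = −αΔT + βΔS across each adjacent pair:
  35–70 m: −αΔT+βΔS = −(1.9 × 10⁻⁴)(-1.1)+(7 × 10⁻⁴)(+0.78) = 7.6 × 10⁻⁴ → stable
  70–168 m: −αΔT+βΔS = −(1.9 × 10⁻⁴)(+1.0)+(7 × 10⁻⁴)(+2.49) = 1.6 × 10⁻³ → stable
  168–251 m: −αΔT+βΔS = −(1.9 × 10⁻⁴)(-3.7)+(7 × 10⁻⁴)(-3.97) = -2.1 × 10⁻³ → UNSTABLE
The 168–251 m interval has Δρ < 0: lighter water underlies denser water.

168–251 m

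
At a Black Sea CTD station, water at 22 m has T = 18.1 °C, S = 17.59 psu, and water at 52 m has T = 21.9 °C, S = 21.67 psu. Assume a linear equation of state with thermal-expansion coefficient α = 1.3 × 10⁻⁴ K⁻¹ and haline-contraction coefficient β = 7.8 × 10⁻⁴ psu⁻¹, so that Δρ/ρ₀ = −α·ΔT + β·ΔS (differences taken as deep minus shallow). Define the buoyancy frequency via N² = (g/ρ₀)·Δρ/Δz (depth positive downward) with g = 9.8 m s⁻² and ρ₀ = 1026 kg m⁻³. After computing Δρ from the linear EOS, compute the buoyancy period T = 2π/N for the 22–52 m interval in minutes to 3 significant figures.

ΔT = +3.8 K, ΔS = +4.08 psu (deep − shallow).
Δρ/ρ₀ = −αΔT + βΔS = -4.94 × 10⁻⁴ + 3.1824 × 10⁻³ = 2.6884 × 10⁻³, so Δρ ≈ 2.758 kg m⁻³.
N² = (g/ρ₀)·Δρ/Δz = g·(Δρ/ρ₀)/Δz = 9.8 × 2.6884 × 10⁻³ / 30 = 8.7821 × 10⁻⁴ s⁻².
N = √(8.7821 × 10⁻⁴) = 0.029635 rad s⁻¹ → T = 2π/N = 212.02 s = 3.5337 min ≈ 3.53 min.

3.53 min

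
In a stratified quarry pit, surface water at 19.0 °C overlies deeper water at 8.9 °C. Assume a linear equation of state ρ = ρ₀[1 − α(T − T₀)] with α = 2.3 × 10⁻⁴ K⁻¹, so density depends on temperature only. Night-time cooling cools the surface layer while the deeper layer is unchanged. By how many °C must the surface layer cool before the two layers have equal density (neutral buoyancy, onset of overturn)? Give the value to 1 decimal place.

With temperature the only control, equal density requires T_surf′ = T_deep.
T_surf′ = 8.9 °C.
Cooling required: 19.0 − 8.9 = 10.1 °C.

10.1 °C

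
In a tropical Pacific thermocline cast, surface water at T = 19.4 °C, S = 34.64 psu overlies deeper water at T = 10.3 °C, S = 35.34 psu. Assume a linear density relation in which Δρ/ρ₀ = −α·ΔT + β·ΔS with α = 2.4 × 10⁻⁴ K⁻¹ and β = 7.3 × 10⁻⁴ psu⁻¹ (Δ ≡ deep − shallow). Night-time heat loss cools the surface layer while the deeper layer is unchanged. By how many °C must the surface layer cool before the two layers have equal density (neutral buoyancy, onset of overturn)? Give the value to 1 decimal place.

Neutral buoyancy requires Δρ = 0, i.e. −α(T_deep − T_surf′) + β(S_deep − S_surf) = 0.
T_surf′ = T_deep − (β/α)·ΔS = 10.3 − (7.3 × 10⁻⁴/2.4 × 10⁻⁴)·(+0.70) = 8.171 °C.
Cooling required: 19.4 − (8.171) = 11.229 °C.

11.2 °C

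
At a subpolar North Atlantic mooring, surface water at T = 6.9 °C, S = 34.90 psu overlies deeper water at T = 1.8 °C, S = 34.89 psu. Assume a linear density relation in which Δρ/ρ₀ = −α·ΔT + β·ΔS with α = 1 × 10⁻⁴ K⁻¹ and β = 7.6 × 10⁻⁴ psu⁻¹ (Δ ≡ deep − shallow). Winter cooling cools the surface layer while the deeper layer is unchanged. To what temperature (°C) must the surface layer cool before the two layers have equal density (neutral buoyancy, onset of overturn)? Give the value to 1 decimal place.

Neutral buoyancy requires Δρ = 0, i.e. −α(T_deep − T_surf′) + β(S_deep − S_surf) = 0.
T_surf′ = T_deep − (β/α)·ΔS = 1.8 − (7.6 × 10⁻⁴/1 × 10⁻⁴)·(-0.01) = 1.876 °C.
Cooling required: 6.9 − (1.876) = 5.024 °C.

1.9 °C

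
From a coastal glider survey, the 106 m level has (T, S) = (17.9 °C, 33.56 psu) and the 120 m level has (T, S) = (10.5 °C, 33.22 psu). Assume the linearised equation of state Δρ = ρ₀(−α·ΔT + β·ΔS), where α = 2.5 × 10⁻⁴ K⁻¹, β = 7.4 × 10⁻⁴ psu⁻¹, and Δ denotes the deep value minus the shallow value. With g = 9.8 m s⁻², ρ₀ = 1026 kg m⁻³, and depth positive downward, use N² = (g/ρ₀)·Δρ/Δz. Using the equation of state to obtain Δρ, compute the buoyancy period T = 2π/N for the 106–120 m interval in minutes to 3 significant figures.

ΔT = -7.4 K, ΔS = -0.34 psu (deep − shallow).
Δρ/ρ₀ = −αΔT + βΔS = 1.85 × 10⁻³ − 2.516 × 10⁻⁴ = 1.5984 × 10⁻³, so Δρ ≈ 1.640 kg m⁻³.
N² = (g/ρ₀)·Δρ/Δz = g·(Δρ/ρ₀)/Δz = 9.8 × 1.5984 × 10⁻³ / 14 = 1.1189 × 10⁻³ s⁻².
N = √(1.1189 × 10⁻³) = 0.033450 rad s⁻¹ → T = 2π/N = 187.84 s = 3.1307 min ≈ 3.13 min.

3.13 min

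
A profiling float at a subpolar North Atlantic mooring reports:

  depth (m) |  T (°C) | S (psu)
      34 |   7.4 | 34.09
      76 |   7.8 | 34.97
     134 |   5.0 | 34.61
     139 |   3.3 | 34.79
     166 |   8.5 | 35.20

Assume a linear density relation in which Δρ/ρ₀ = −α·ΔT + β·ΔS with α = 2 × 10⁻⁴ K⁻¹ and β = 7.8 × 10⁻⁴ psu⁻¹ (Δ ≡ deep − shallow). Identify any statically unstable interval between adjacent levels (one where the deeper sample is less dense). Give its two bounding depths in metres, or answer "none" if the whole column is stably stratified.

139–166 m

Evaluate Δρ/ρ₀ = −αΔT + βΔS across each adjacent pair:
  34–76 m: −αΔT+βΔS = −(2 × 10⁻⁴)(+0.4)+(7.8 × 10⁻⁴)(+0.88) = 6.1 × 10⁻⁴ → stable
  76–134 m: −αΔT+βΔS = −(2 × 10⁻⁴)(-2.8)+(7.8 × 10⁻⁴)(-0.36) = 2.8 × 10⁻⁴ → stable
  134–139 m: −αΔT+βΔS = −(2 × 10⁻⁴)(-1.7)+(7.8 × 10⁻⁴)(+0.18) = 4.8 × 10⁻⁴ → stable
  139–166 m: −αΔT+βΔS = −(2 × 10⁻⁴)(+5.2)+(7.8 × 10⁻⁴)(+0.41) = -7.2 × 10⁻⁴ → UNSTABLE
The 139–166 m interval has Δρ < 0: lighter water underlies denser water.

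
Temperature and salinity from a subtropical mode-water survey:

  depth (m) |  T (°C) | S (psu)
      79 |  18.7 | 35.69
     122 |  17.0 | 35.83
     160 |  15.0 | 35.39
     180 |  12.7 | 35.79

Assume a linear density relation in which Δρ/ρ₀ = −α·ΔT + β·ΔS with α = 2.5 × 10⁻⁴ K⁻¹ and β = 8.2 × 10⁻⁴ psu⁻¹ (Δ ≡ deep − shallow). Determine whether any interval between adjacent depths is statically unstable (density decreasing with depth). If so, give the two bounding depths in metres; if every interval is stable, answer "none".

none

Evaluate Δρ/ρ₀ = −αΔT + βΔS across each adjacent pair:
  79–122 m: −αΔT+βΔS = −(2.5 × 10⁻⁴)(-1.7)+(8.2 × 10⁻⁴)(+0.14) = 5.4 × 10⁻⁴ → stable
  122–160 m: −αΔT+βΔS = −(2.5 × 10⁻⁴)(-2.0)+(8.2 × 10⁻⁴)(-0.44) = 1.4 × 10⁻⁴ → stable
  160–180 m: −αΔT+βΔS = −(2.5 × 10⁻⁴)(-2.3)+(8.2 × 10⁻⁴)(+0.40) = 9.0 × 10⁻⁴ → stable
Every interval has Δρ > 0: the column is stably stratified throughout.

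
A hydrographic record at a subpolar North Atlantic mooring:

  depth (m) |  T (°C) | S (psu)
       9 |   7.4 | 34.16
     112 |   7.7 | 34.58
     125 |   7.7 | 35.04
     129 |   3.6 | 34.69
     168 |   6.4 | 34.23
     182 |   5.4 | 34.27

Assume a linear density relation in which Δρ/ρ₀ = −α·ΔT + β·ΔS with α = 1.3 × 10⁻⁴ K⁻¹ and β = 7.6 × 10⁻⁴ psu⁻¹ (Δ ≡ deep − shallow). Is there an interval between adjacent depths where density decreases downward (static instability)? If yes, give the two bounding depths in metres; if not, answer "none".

Evaluate Δρ/ρ₀ = −αΔT + βΔS across each adjacent pair:
  9–112 m: −αΔT+βΔS = −(1.3 × 10⁻⁴)(+0.3)+(7.6 × 10⁻⁴)(+0.42) = 2.8 × 10⁻⁴ → stable
  112–125 m: −αΔT+βΔS = −(1.3 × 10⁻⁴)(+0.0)+(7.6 × 10⁻⁴)(+0.46) = 3.5 × 10⁻⁴ → stable
  125–129 m: −αΔT+βΔS = −(1.3 × 10⁻⁴)(-4.1)+(7.6 × 10⁻⁴)(-0.35) = 2.7 × 10⁻⁴ → stable
  129–168 m: −αΔT+βΔS = −(1.3 × 10⁻⁴)(+2.8)+(7.6 × 10⁻⁴)(-0.46) = -7.1 × 10⁻⁴ → UNSTABLE
  168–182 m: −αΔT+βΔS = −(1.3 × 10⁻⁴)(-1.0)+(7.6 × 10⁻⁴)(+0.04) = 1.6 × 10⁻⁴ → stable
The 129–168 m interval has Δρ < 0: lighter water underlies denser water.

129–168 m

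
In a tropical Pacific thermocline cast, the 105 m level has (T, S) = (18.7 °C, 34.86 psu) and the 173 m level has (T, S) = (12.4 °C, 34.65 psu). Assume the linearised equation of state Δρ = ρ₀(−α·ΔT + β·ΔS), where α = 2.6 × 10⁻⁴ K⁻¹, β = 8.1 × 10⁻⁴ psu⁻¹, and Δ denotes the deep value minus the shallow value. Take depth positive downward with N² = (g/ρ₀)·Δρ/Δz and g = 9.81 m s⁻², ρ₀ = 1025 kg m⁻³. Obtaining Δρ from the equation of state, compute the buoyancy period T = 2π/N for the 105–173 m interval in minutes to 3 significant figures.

7.20 min

ΔT = -6.3 K, ΔS = -0.21 psu (deep − shallow).
Δρ/ρ₀ = −αΔT + βΔS = 1.638 × 10⁻³ − 1.701 × 10⁻⁴ = 1.4679 × 10⁻³, so Δρ ≈ 1.505 kg m⁻³.
N² = (g/ρ₀)·Δρ/Δz = g·(Δρ/ρ₀)/Δz = 9.81 × 1.4679 × 10⁻³ / 68 = 2.1177 × 10⁻⁴ s⁻².
N = √(2.1177 × 10⁻⁴) = 0.014552 rad s⁻¹ → T = 2π/N = 431.77 s = 7.1962 min ≈ 7.20 min.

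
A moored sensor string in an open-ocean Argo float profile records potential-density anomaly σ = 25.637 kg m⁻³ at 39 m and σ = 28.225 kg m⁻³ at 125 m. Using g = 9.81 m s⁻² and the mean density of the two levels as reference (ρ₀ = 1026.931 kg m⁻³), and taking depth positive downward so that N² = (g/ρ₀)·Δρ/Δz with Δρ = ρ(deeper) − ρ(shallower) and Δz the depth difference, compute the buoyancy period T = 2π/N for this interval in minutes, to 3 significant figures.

6.18 min

Δρ = 1028.225 − 1025.637 = 2.588 kg m⁻³ over Δz = 125 − 39 = 86 m.
N² = (9.81/1026.931) × (2.588/86) = 2.8747 × 10⁻⁴ s⁻².
N = √(2.8747 × 10⁻⁴) = 0.016955 rad s⁻¹, so T = 2π/N = 370.58 s = 6.1763 min ≈ 6.18 min.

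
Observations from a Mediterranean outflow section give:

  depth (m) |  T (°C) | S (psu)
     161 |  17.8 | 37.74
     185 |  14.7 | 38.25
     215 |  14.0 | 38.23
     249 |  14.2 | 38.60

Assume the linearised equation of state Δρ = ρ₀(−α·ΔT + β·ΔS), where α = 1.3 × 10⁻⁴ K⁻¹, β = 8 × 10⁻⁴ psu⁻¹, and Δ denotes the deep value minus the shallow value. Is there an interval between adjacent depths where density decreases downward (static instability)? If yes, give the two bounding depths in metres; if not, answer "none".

none

Evaluate Δρ/ρ₀ = −αΔT + βΔS across each adjacent pair:
  161–185 m: −αΔT+βΔS = −(1.3 × 10⁻⁴)(-3.1)+(8 × 10⁻⁴)(+0.51) = 8.1 × 10⁻⁴ → stable
  185–215 m: −αΔT+βΔS = −(1.3 × 10⁻⁴)(-0.7)+(8 × 10⁻⁴)(-0.02) = 7.5 × 10⁻⁵ → stable
  215–249 m: −αΔT+βΔS = −(1.3 × 10⁻⁴)(+0.2)+(8 × 10⁻⁴)(+0.37) = 2.7 × 10⁻⁴ → stable
Every interval has Δρ > 0: the column is stably stratified throughout.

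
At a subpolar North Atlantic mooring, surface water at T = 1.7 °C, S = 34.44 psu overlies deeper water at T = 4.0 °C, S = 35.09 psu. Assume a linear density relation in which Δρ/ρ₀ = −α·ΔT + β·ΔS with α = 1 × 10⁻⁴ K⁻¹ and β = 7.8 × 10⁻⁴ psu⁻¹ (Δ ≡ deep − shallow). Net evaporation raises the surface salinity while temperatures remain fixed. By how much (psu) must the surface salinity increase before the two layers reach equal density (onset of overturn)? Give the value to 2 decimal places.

0.36 psu

Neutral buoyancy requires −α(T_deep − T_surf) + β(S_deep − S_surf′) = 0.
S_surf′ = S_deep − (α/β)·ΔT = 35.09 − (1 × 10⁻⁴/7.8 × 10⁻⁴)·(+2.3) = 34.7951 psu.
Increase required: 34.7951 − 34.44 = 0.3551 psu.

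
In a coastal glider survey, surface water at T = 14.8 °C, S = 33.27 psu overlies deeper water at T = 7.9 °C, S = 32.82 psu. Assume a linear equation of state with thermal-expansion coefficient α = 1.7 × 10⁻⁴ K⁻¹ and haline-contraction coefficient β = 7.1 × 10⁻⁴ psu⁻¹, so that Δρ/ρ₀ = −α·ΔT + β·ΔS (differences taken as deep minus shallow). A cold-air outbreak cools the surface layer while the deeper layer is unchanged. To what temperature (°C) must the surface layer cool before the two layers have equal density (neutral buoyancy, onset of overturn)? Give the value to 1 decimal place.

Neutral buoyancy requires Δρ = 0, i.e. −α(T_deep − T_surf′) + β(S_deep − S_surf) = 0.
T_surf′ = T_deep − (β/α)·ΔS = 7.9 − (7.1 × 10⁻⁴/1.7 × 10⁻⁴)·(-0.45) = 9.779 °C.
Cooling required: 14.8 − (9.779) = 5.021 °C.

9.8 °C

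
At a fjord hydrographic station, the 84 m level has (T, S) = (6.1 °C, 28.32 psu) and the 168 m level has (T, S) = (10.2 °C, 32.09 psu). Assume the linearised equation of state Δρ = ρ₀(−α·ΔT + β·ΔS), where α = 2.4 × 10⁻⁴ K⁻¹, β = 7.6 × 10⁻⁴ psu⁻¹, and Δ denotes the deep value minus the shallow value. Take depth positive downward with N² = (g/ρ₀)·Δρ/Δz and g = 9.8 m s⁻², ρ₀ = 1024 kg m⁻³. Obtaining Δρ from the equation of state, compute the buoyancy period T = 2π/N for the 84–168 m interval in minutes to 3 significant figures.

ΔT = +4.1 K, ΔS = +3.77 psu (deep − shallow).
Δρ/ρ₀ = −αΔT + βΔS = -9.84 × 10⁻⁴ + 2.8652 × 10⁻³ = 1.8812 × 10⁻³, so Δρ ≈ 1.926 kg m⁻³.
N² = (g/ρ₀)·Δρ/Δz = g·(Δρ/ρ₀)/Δz = 9.8 × 1.8812 × 10⁻³ / 84 = 2.1947 × 10⁻⁴ s⁻².
N = √(2.1947 × 10⁻⁴) = 0.014815 rad s⁻¹ → T = 2π/N = 424.11 s = 7.0685 min ≈ 7.07 min.

7.07 min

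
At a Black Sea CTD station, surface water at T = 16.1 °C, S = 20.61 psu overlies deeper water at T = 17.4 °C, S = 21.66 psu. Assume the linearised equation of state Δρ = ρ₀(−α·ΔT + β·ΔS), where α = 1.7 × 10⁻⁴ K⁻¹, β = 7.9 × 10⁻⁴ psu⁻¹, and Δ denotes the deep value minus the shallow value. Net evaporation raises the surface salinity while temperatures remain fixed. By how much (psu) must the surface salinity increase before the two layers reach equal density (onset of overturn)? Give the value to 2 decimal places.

0.77 psu

Neutral buoyancy requires −α(T_deep − T_surf) + β(S_deep − S_surf′) = 0.
S_surf′ = S_deep − (α/β)·ΔT = 21.66 − (1.7 × 10⁻⁴/7.9 × 10⁻⁴)·(+1.3) = 21.3803 psu.
Increase required: 21.3803 − 20.61 = 0.7703 psu.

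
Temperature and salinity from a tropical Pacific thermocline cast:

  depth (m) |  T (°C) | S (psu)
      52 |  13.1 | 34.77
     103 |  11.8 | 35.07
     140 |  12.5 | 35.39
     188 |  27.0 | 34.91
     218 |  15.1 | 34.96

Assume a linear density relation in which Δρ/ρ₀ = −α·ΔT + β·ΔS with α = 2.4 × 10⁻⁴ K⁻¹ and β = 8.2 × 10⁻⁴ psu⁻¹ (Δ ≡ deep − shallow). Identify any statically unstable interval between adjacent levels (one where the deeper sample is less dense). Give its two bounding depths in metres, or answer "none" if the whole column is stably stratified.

140–188 m

Evaluate Δρ/ρ₀ = −αΔT + βΔS across each adjacent pair:
  52–103 m: −αΔT+βΔS = −(2.4 × 10⁻⁴)(-1.3)+(8.2 × 10⁻⁴)(+0.30) = 5.6 × 10⁻⁴ → stable
  103–140 m: −αΔT+βΔS = −(2.4 × 10⁻⁴)(+0.7)+(8.2 × 10⁻⁴)(+0.32) = 9.4 × 10⁻⁵ → stable
  140–188 m: −αΔT+βΔS = −(2.4 × 10⁻⁴)(+14.5)+(8.2 × 10⁻⁴)(-0.48) = -3.9 × 10⁻³ → UNSTABLE
  188–218 m: −αΔT+βΔS = −(2.4 × 10⁻⁴)(-11.9)+(8.2 × 10⁻⁴)(+0.05) = 2.9 × 10⁻³ → stable
The 140–188 m interval has Δρ < 0: lighter water underlies denser water.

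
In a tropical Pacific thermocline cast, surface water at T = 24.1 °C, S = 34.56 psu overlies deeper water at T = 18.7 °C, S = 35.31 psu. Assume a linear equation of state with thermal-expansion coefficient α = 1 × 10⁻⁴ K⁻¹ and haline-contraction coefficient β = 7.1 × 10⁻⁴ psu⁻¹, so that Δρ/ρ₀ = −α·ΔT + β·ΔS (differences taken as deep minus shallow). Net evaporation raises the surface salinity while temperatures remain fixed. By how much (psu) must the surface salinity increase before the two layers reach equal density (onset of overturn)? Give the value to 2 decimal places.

Neutral buoyancy requires −α(T_deep − T_surf) + β(S_deep − S_surf′) = 0.
S_surf′ = S_deep − (α/β)·ΔT = 35.31 − (1 × 10⁻⁴/7.1 × 10⁻⁴)·(-5.4) = 36.0706 psu.
Increase required: 36.0706 − 34.56 = 1.5106 psu.

1.51 psu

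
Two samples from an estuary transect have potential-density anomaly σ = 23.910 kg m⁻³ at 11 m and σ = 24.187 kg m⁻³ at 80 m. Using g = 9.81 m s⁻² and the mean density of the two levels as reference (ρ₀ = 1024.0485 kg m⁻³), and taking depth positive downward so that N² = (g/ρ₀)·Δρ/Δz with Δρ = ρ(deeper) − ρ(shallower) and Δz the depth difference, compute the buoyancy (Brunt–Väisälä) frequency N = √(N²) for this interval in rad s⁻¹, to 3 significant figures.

Δρ = 1024.187 − 1023.910 = 0.277 kg m⁻³ over Δz = 80 − 11 = 69 m.
N² = (9.81/1024.0485) × (0.277/69) = 3.8457 × 10⁻⁵ s⁻².
N = √(3.8457 × 10⁻⁵) = 6.2014 × 10⁻³ rad s⁻¹ ≈ 6.20 × 10⁻³ rad s⁻¹.

6.20 × 10⁻³ rad s⁻¹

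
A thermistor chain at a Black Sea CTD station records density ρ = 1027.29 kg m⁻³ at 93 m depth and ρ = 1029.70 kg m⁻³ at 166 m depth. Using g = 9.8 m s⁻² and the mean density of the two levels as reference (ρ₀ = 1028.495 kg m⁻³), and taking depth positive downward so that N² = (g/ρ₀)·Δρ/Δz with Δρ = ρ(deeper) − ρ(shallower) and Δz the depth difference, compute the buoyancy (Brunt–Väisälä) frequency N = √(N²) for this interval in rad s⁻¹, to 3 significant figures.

Δρ = 1029.70 − 1027.29 = 2.41 kg m⁻³ over Δz = 166 − 93 = 73 m.
N² = (9.8/1028.495) × (2.41/73) = 3.1457 × 10⁻⁴ s⁻².
N = √(3.1457 × 10⁻⁴) = 0.017736 rad s⁻¹ ≈ 0.0177 rad s⁻¹.

0.0177 rad s⁻¹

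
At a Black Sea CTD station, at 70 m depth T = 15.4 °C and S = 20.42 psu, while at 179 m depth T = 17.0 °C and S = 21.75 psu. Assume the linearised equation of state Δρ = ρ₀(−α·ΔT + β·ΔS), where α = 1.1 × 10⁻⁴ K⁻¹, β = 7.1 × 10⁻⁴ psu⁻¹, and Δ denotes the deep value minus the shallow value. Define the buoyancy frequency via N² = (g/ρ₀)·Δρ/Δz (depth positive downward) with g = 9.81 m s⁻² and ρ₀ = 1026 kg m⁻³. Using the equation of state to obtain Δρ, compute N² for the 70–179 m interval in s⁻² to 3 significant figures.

6.91 × 10⁻⁵ s⁻²

ΔT = +1.6 K, ΔS = +1.33 psu (deep − shallow).
Δρ/ρ₀ = −αΔT + βΔS = -1.76 × 10⁻⁴ + 9.443 × 10⁻⁴ = 7.683 × 10⁻⁴, so Δρ ≈ 0.7883 kg m⁻³.
N² = (g/ρ₀)·Δρ/Δz = g·(Δρ/ρ₀)/Δz = 9.81 × 7.683 × 10⁻⁴ / 109 = 6.9147 × 10⁻⁵ s⁻² ≈ 6.91 × 10⁻⁵ s⁻².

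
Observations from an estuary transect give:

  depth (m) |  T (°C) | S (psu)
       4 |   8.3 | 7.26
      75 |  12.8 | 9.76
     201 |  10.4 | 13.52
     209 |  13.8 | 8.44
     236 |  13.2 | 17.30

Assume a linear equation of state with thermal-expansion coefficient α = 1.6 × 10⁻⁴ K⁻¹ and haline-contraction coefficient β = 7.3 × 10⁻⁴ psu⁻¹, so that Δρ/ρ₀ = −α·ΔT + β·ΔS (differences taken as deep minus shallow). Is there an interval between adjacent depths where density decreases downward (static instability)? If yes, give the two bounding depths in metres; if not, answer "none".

Evaluate Δρ/ρ₀ = −αΔT + βΔS across each adjacent pair:
  4–75 m: −αΔT+βΔS = −(1.6 × 10⁻⁴)(+4.5)+(7.3 × 10⁻⁴)(+2.50) = 1.1 × 10⁻³ → stable
  75–201 m: −αΔT+βΔS = −(1.6 × 10⁻⁴)(-2.4)+(7.3 × 10⁻⁴)(+3.76) = 3.1 × 10⁻³ → stable
  201–209 m: −αΔT+βΔS = −(1.6 × 10⁻⁴)(+3.4)+(7.3 × 10⁻⁴)(-5.08) = -4.3 × 10⁻³ → UNSTABLE
  209–236 m: −αΔT+βΔS = −(1.6 × 10⁻⁴)(-0.6)+(7.3 × 10⁻⁴)(+8.86) = 6.6 × 10⁻³ → stable
The 201–209 m interval has Δρ < 0: lighter water underlies denser water.

201–209 m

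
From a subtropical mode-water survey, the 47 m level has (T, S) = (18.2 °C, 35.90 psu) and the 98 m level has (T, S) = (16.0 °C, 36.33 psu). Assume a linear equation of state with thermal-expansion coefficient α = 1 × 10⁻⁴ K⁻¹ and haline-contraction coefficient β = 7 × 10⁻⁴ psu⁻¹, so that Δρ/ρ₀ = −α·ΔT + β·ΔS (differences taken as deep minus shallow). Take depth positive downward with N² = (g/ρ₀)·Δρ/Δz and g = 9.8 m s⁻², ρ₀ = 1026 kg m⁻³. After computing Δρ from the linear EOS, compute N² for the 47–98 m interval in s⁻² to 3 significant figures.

ΔT = -2.2 K, ΔS = +0.43 psu (deep − shallow).
Δρ/ρ₀ = −αΔT + βΔS = 2.20 × 10⁻⁴ + 3.01 × 10⁻⁴ = 5.21 × 10⁻⁴, so Δρ ≈ 0.5345 kg m⁻³.
N² = (g/ρ₀)·Δρ/Δz = g·(Δρ/ρ₀)/Δz = 9.8 × 5.21 × 10⁻⁴ / 51 = 1.0011 × 10⁻⁴ s⁻² ≈ 1.00 × 10⁻⁴ s⁻².

1.00 × 10⁻⁴ s⁻²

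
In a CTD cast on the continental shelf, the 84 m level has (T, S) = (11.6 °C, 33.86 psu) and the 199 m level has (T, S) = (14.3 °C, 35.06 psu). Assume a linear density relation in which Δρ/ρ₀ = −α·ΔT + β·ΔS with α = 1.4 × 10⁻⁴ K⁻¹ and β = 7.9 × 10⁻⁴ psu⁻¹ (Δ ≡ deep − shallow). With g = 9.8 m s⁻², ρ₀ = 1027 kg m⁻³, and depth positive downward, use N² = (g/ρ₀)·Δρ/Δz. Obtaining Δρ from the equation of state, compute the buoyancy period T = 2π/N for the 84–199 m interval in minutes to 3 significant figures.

ΔT = +2.7 K, ΔS = +1.20 psu (deep − shallow).
Δρ/ρ₀ = −αΔT + βΔS = -3.78 × 10⁻⁴ + 9.48 × 10⁻⁴ = 5.70 × 10⁻⁴, so Δρ ≈ 0.5854 kg m⁻³.
N² = (g/ρ₀)·Δρ/Δz = g·(Δρ/ρ₀)/Δz = 9.8 × 5.70 × 10⁻⁴ / 115 = 4.8574 × 10⁻⁵ s⁻².
N = √(4.8574 × 10⁻⁵) = 6.9695 × 10⁻³ rad s⁻¹ → T = 2π/N = 901.53 s = 15.025 min ≈ 15.0 min.

15.0 min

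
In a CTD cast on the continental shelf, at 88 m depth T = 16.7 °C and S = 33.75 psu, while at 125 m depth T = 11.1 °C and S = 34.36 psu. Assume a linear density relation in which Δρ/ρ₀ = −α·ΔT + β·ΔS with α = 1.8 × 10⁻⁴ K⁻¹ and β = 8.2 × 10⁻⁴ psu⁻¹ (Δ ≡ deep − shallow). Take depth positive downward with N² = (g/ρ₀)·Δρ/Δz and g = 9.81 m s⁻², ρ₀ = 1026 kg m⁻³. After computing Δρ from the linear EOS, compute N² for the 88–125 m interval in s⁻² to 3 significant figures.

4.00 × 10⁻⁴ s⁻²

ΔT = -5.6 K, ΔS = +0.61 psu (deep − shallow).
Δρ/ρ₀ = −αΔT + βΔS = 1.008 × 10⁻³ + 5.002 × 10⁻⁴ = 1.5082 × 10⁻³, so Δρ ≈ 1.547 kg m⁻³.
N² = (g/ρ₀)·Δρ/Δz = g·(Δρ/ρ₀)/Δz = 9.81 × 1.5082 × 10⁻³ / 37 = 3.9988 × 10⁻⁴ s⁻² ≈ 4.00 × 10⁻⁴ s⁻².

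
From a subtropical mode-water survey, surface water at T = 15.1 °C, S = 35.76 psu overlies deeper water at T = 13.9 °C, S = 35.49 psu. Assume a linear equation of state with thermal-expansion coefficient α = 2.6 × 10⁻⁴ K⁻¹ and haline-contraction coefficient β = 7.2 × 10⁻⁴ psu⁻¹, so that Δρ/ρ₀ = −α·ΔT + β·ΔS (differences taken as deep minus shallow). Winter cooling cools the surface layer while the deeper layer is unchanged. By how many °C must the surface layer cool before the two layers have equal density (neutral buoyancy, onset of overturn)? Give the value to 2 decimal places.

Neutral buoyancy requires Δρ = 0, i.e. −α(T_deep − T_surf′) + β(S_deep − S_surf) = 0.
T_surf′ = T_deep − (β/α)·ΔS = 13.9 − (7.2 × 10⁻⁴/2.6 × 10⁻⁴)·(-0.27) = 14.6477 °C.
Cooling required: 15.1 − (14.6477) = 0.4523 °C.

0.45 °C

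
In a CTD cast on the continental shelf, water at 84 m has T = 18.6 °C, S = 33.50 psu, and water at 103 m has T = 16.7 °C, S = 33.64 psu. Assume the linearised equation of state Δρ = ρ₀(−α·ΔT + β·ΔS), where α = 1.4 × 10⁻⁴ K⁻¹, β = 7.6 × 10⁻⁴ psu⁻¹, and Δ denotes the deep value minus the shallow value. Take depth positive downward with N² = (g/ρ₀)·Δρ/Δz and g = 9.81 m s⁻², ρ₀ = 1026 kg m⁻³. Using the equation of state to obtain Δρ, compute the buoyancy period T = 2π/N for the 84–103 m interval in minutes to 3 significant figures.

ΔT = -1.9 K, ΔS = +0.14 psu (deep − shallow).
Δρ/ρ₀ = −αΔT + βΔS = 2.66 × 10⁻⁴ + 1.064 × 10⁻⁴ = 3.724 × 10⁻⁴, so Δρ ≈ 0.3821 kg m⁻³.
N² = (g/ρ₀)·Δρ/Δz = g·(Δρ/ρ₀)/Δz = 9.81 × 3.724 × 10⁻⁴ / 19 = 1.9228 × 10⁻⁴ s⁻².
N = √(1.9228 × 10⁻⁴) = 0.013867 rad s⁻¹ → T = 2π/N = 453.10 s = 7.5517 min ≈ 7.55 min.

7.55 min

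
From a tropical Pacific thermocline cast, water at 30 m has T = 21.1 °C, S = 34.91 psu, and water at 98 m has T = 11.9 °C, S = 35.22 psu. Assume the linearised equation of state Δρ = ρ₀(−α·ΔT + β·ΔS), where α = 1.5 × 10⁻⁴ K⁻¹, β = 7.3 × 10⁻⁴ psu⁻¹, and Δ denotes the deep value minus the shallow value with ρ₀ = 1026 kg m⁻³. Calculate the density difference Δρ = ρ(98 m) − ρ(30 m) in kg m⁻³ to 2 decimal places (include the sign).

ΔT = -9.2 K, ΔS = +0.31 psu (deep − shallow).
Δρ/ρ₀ = −(1.5 × 10⁻⁴)(-9.2) + (7.3 × 10⁻⁴)(+0.31) = 1.6063 × 10⁻³.
Δρ = 1026 × (1.6063 × 10⁻³) = +1.65 kg m⁻³.
Positive Δρ: denser below, stable.

+1.65 kg m⁻³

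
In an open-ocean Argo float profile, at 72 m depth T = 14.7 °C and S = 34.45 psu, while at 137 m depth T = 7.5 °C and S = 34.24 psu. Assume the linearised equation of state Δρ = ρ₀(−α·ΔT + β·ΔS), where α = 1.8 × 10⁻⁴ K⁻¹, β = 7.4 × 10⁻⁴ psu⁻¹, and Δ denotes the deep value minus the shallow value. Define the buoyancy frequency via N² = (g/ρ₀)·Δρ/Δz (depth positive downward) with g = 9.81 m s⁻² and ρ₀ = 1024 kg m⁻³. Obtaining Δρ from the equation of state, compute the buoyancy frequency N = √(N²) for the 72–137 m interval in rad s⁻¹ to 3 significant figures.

ΔT = -7.2 K, ΔS = -0.21 psu (deep − shallow).
Δρ/ρ₀ = −αΔT + βΔS = 1.296 × 10⁻³ − 1.554 × 10⁻⁴ = 1.1406 × 10⁻³, so Δρ ≈ 1.168 kg m⁻³.
N² = (g/ρ₀)·Δρ/Δz = g·(Δρ/ρ₀)/Δz = 9.81 × 1.1406 × 10⁻³ / 65 = 1.7214 × 10⁻⁴ s⁻².
N = √(1.7214 × 10⁻⁴) = 0.013120 rad s⁻¹ ≈ 0.0131 rad s⁻¹.

0.0131 rad s⁻¹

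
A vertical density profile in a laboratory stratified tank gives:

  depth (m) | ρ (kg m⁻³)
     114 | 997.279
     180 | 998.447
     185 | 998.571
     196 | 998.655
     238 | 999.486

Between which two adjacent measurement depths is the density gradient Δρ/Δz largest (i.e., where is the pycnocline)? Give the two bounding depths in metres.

180–185 m

Compute the density gradient over each adjacent pair:
  114–180 m: Δρ/Δz = 1.168/66 = 0.018 kg m⁻⁴
  180–185 m: Δρ/Δz = 0.124/5 = 0.025 kg m⁻⁴
  185–196 m: Δρ/Δz = 0.084/11 = 7.6 × 10⁻³ kg m⁻⁴
  196–238 m: Δρ/Δz = 0.831/42 = 0.020 kg m⁻⁴
The largest gradient is in the 180–185 m interval — the pycnocline.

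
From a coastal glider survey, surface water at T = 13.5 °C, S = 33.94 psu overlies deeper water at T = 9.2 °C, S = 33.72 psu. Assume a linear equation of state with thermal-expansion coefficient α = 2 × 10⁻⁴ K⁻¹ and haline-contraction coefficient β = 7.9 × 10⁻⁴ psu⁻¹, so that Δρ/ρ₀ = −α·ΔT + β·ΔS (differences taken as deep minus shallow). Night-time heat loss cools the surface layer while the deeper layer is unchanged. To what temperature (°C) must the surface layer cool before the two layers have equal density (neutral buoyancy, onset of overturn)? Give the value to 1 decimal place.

Neutral buoyancy requires Δρ = 0, i.e. −α(T_deep − T_surf′) + β(S_deep − S_surf) = 0.
T_surf′ = T_deep − (β/α)·ΔS = 9.2 − (7.9 × 10⁻⁴/2 × 10⁻⁴)·(-0.22) = 10.069 °C.
Cooling required: 13.5 − (10.069) = 3.431 °C.

10.1 °C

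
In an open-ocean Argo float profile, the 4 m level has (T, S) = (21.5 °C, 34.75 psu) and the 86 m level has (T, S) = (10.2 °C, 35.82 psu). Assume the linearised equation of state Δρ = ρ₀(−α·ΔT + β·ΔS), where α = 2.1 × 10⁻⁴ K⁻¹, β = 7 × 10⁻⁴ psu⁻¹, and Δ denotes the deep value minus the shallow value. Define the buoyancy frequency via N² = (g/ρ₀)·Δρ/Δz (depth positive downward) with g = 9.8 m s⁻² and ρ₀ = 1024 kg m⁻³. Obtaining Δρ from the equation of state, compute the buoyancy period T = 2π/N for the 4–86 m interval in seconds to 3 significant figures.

325 s

ΔT = -11.3 K, ΔS = +1.07 psu (deep − shallow).
Δρ/ρ₀ = −αΔT + βΔS = 2.373 × 10⁻³ + 7.49 × 10⁻⁴ = 3.122 × 10⁻³, so Δρ ≈ 3.197 kg m⁻³.
N² = (g/ρ₀)·Δρ/Δz = g·(Δρ/ρ₀)/Δz = 9.8 × 3.122 × 10⁻³ / 82 = 3.7312 × 10⁻⁴ s⁻².
N = √(3.7312 × 10⁻⁴) = 0.019316 rad s⁻¹ → T = 2π/N = 325.28 s ≈ 325 s.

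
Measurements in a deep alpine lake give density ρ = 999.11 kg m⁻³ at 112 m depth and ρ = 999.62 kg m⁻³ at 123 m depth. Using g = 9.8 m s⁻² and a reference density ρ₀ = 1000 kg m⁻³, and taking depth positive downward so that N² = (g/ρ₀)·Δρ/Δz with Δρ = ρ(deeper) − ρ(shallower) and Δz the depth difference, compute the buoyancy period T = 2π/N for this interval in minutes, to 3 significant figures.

4.91 min

Δρ = 999.62 − 999.11 = 0.51 kg m⁻³ over Δz = 123 − 112 = 11 m.
N² = (9.8/1000) × (0.51/11) = 4.5436 × 10⁻⁴ s⁻².
N = √(4.5436 × 10⁻⁴) = 0.021316 rad s⁻¹, so T = 2π/N = 294.76 s = 4.9127 min ≈ 4.91 min.
A positive N² confirms static stability across the interval.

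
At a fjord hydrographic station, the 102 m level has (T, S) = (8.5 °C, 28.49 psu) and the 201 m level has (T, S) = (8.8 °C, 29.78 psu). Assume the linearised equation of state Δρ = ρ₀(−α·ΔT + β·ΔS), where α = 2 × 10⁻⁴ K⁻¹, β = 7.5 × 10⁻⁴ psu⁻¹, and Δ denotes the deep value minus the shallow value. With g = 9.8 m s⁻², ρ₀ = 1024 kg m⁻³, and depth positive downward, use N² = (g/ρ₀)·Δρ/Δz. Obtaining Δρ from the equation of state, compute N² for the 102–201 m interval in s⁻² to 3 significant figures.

8.98 × 10⁻⁵ s⁻²

ΔT = +0.3 K, ΔS = +1.29 psu (deep − shallow).
Δρ/ρ₀ = −αΔT + βΔS = -6.00 × 10⁻⁵ + 9.675 × 10⁻⁴ = 9.075 × 10⁻⁴, so Δρ ≈ 0.9293 kg m⁻³.
N² = (g/ρ₀)·Δρ/Δz = g·(Δρ/ρ₀)/Δz = 9.8 × 9.075 × 10⁻⁴ / 99 = 8.9833 × 10⁻⁵ s⁻² ≈ 8.98 × 10⁻⁵ s⁻².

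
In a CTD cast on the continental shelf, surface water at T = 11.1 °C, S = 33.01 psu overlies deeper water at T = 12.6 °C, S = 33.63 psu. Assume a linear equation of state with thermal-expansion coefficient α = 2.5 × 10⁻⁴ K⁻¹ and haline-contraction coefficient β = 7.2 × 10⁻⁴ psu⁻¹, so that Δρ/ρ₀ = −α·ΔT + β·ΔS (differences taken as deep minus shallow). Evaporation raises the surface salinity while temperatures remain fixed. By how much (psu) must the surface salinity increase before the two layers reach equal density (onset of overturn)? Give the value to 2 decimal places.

Neutral buoyancy requires −α(T_deep − T_surf) + β(S_deep − S_surf′) = 0.
S_surf′ = S_deep − (α/β)·ΔT = 33.63 − (2.5 × 10⁻⁴/7.2 × 10⁻⁴)·(+1.5) = 33.1092 psu.
Increase required: 33.1092 − 33.01 = 0.0992 psu.

0.10 psu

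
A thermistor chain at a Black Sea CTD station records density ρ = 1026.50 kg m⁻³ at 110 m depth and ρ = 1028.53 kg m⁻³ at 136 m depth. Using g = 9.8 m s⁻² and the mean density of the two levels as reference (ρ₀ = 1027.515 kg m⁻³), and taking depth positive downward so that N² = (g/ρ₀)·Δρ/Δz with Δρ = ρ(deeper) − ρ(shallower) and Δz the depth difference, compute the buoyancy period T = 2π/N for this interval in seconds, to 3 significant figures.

230 s

Δρ = 1028.53 − 1026.50 = 2.03 kg m⁻³ over Δz = 136 − 110 = 26 m.
N² = (9.8/1027.515) × (2.03/26) = 7.4466 × 10⁻⁴ s⁻².
N = √(7.4466 × 10⁻⁴) = 0.027288 rad s⁻¹, so T = 2π/N = 230.25 s ≈ 230 s.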